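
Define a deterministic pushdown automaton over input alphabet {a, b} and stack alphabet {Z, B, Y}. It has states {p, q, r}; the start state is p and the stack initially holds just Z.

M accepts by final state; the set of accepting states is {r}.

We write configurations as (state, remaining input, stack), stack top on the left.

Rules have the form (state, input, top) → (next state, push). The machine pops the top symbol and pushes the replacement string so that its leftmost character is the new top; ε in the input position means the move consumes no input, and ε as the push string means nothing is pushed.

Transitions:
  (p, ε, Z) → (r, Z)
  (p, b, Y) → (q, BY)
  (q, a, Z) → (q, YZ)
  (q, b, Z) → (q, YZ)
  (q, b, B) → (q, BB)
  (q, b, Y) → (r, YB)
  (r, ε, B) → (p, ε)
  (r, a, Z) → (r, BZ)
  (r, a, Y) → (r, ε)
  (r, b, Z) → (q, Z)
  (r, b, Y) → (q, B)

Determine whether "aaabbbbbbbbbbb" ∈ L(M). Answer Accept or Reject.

Reject

(p, aaabbbbbbbbbbb, Z) ⊢ (r, aaabbbbbbbbbbb, Z) ⊢ (r, aabbbbbbbbbbb, BZ) ⊢ (p, aabbbbbbbbbbb, Z) ⊢ (r, aabbbbbbbbbbb, Z) ⊢ (r, abbbbbbbbbbb, BZ) ⊢ (p, abbbbbbbbbbb, Z) ⊢ (r, abbbbbbbbbbb, Z) ⊢ (r, bbbbbbbbbbb, BZ) ⊢ (p, bbbbbbbbbbb, Z) ⊢ (r, bbbbbbbbbbb, Z) ⊢ (q, bbbbbbbbbb, Z) ⊢ (q, bbbbbbbbb, YZ) ⊢ (r, bbbbbbbb, YBZ) ⊢ (q, bbbbbbb, BBZ) ⊢ (q, bbbbbb, BBBZ) ⊢ (q, bbbbb, BBBBZ) ⊢ (q, bbbb, BBBBBZ) ⊢ (q, bbb, BBBBBBZ) ⊢ (q, bb, BBBBBBBZ) ⊢ (q, b, BBBBBBBBZ) ⊢ (q, ε, BBBBBBBBBZ)
All input consumed; state q ∉ F and no further ε-move applies.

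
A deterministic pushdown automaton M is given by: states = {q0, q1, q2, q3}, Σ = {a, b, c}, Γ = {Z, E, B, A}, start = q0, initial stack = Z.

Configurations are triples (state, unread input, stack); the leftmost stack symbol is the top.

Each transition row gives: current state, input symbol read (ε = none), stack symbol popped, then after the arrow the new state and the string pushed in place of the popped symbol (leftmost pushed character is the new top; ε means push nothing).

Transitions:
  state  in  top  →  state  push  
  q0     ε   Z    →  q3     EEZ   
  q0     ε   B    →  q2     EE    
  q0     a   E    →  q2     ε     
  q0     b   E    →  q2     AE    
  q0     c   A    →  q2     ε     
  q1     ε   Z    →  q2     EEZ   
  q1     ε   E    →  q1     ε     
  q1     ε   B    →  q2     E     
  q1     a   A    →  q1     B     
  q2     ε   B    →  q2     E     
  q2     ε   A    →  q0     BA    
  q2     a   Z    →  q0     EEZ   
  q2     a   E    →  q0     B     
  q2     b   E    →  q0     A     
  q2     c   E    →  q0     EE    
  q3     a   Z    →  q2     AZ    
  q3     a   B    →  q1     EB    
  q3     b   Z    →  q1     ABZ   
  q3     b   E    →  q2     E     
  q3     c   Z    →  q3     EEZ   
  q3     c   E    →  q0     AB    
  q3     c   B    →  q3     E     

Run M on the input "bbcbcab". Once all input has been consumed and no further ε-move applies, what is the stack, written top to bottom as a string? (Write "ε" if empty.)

EEAEEZ

(q0, bbcbcab, Z) ⊢ (q3, bbcbcab, EEZ) ⊢ (q2, bcbcab, EEZ) ⊢ (q0, cbcab, AEZ) ⊢ (q2, bcab, EZ) ⊢ (q0, cab, AZ) ⊢ (q2, ab, Z) ⊢ (q0, b, EEZ) ⊢ (q2, ε, AEEZ) ⊢ (q0, ε, BAEEZ) ⊢ (q2, ε, EEAEEZ)
All input consumed in state q2 with stack EEAEEZ.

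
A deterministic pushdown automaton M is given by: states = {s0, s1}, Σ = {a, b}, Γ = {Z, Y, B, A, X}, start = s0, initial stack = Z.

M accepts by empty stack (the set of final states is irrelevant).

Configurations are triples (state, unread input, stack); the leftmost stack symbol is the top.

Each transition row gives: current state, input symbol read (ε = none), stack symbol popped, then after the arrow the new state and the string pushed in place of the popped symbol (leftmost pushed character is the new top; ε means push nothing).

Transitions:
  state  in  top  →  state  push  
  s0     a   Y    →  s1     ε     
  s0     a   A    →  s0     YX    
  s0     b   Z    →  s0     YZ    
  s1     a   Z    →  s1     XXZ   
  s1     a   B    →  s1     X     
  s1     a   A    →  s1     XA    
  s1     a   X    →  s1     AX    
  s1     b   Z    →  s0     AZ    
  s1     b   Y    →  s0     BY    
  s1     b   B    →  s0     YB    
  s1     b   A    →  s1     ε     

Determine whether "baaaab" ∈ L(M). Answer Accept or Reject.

Reject

(s0, baaaab, Z) ⊢ (s0, aaaab, YZ) ⊢ (s1, aaab, Z) ⊢ (s1, aab, XXZ) ⊢ (s1, ab, AXXZ) ⊢ (s1, b, XAXXZ)
No transition applies at (s1, b, XAXXZ); input not fully consumed.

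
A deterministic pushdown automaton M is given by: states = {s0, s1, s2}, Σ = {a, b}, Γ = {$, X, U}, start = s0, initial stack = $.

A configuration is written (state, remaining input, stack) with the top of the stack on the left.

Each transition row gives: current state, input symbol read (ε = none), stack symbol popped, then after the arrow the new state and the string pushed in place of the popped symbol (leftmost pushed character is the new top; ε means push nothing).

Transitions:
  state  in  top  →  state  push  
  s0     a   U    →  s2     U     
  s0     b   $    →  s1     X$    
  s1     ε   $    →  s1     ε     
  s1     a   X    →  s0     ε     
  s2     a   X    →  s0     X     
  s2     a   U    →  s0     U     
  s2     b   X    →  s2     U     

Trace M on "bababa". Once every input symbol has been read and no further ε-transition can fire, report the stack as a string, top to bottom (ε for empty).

(s0, bababa, $) ⊢ (s1, ababa, X$) ⊢ (s0, baba, $) ⊢ (s1, aba, X$) ⊢ (s0, ba, $) ⊢ (s1, a, X$) ⊢ (s0, ε, $)
All input consumed in state s0 with stack $.

$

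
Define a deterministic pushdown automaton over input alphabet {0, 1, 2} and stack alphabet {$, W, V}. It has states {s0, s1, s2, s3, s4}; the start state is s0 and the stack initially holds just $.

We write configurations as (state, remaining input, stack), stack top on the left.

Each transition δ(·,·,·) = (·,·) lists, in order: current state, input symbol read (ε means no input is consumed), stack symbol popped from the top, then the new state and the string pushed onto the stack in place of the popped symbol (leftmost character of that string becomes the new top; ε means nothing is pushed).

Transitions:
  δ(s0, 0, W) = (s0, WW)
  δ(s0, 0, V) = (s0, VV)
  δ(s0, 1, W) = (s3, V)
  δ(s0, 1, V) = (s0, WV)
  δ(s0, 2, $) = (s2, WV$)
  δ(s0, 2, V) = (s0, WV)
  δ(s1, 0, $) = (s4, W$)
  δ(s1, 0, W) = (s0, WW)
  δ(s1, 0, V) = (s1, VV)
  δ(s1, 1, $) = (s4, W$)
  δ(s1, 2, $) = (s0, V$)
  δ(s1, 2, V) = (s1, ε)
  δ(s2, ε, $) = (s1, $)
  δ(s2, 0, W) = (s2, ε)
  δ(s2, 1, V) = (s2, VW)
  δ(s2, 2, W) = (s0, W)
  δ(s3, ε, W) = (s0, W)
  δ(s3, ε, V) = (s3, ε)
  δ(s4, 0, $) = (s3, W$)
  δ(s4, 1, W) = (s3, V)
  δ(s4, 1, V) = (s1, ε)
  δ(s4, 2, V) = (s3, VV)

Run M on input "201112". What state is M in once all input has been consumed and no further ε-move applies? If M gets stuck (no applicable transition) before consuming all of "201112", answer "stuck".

(s0, 201112, $)
  read 2, top $: go to s2, push WV$ → (s2, 01112, WV$)
  read 0, top W: go to s2, push ε → (s2, 1112, V$)
  read 1, top V: go to s2, push VW → (s2, 112, VW$)
  read 1, top V: go to s2, push VW → (s2, 12, VWW$)
  read 1, top V: go to s2, push VW → (s2, 2, VWWW$)
No transition for (s2, 2, top V); M blocks with input 2 remaining.

stuck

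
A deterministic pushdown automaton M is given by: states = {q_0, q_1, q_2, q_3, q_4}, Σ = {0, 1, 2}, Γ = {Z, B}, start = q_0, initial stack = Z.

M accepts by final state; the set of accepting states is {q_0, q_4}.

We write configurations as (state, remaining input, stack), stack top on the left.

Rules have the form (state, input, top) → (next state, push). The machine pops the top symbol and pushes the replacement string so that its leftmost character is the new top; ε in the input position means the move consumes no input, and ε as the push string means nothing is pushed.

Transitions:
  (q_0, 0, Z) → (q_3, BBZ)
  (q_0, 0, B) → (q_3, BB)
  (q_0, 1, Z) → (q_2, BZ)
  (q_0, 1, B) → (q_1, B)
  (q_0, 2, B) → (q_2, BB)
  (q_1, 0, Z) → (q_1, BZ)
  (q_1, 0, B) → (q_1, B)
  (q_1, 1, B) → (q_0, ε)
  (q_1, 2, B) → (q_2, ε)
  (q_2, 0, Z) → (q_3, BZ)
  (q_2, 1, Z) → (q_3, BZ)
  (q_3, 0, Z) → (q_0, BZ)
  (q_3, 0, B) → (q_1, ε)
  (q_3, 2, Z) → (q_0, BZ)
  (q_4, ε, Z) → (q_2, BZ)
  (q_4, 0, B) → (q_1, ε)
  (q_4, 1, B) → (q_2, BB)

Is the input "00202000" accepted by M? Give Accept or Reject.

(q_0, 00202000, Z)
  read 0, top Z: go to q_3, push BBZ → (q_3, 0202000, BBZ)
  read 0, top B: go to q_1, push ε → (q_1, 202000, BZ)
  read 2, top B: go to q_2, push ε → (q_2, 02000, Z)
  read 0, top Z: go to q_3, push BZ → (q_3, 2000, BZ)
No transition applies at (q_3, 2000, BZ); input not fully consumed.

Reject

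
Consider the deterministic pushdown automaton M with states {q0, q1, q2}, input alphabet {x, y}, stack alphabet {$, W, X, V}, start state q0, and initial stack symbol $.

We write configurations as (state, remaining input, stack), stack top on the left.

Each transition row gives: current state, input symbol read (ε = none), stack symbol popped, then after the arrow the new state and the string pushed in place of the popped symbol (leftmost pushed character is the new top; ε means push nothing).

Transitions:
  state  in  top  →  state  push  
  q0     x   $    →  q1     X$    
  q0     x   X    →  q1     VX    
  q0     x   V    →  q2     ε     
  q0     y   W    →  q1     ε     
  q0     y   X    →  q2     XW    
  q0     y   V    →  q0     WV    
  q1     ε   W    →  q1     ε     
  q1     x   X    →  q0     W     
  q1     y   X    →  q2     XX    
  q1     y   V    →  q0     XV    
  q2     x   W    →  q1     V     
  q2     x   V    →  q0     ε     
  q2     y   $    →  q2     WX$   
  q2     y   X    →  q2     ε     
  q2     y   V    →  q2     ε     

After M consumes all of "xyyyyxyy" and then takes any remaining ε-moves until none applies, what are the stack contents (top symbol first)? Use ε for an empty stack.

(q0, xyyyyxyy, $)
  read x, top $: go to q1, push X$ → (q1, yyyyxyy, X$)
  read y, top X: go to q2, push XX → (q2, yyyxyy, XX$)
  read y, top X: go to q2, push ε → (q2, yyxyy, X$)
  read y, top X: go to q2, push ε → (q2, yxyy, $)
  read y, top $: go to q2, push WX$ → (q2, xyy, WX$)
  read x, top W: go to q1, push V → (q1, yy, VX$)
  read y, top V: go to q0, push XV → (q0, y, XVX$)
  read y, top X: go to q2, push XW → (q2, ε, XWVX$)
All input consumed in state q2 with stack XWVX$.

XWVX$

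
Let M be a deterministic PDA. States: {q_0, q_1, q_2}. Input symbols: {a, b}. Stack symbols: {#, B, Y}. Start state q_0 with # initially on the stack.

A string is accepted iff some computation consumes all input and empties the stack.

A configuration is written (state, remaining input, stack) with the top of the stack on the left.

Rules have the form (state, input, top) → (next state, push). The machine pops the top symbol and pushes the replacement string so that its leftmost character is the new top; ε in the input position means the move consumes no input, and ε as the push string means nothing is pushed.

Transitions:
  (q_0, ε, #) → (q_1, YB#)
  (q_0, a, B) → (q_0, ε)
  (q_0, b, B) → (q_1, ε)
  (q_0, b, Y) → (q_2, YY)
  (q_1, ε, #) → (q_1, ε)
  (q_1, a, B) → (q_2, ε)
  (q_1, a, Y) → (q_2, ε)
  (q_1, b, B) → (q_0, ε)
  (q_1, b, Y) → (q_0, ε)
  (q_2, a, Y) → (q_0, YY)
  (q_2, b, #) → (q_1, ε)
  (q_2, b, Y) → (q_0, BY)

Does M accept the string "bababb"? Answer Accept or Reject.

Accept

(q_0, bababb, #)
  ε-move, top #: go to q_1, push YB# → (q_1, bababb, YB#)
  read b, top Y: go to q_0, push ε → (q_0, ababb, B#)
  read a, top B: go to q_0, push ε → (q_0, babb, #)
  ε-move, top #: go to q_1, push YB# → (q_1, babb, YB#)
  read b, top Y: go to q_0, push ε → (q_0, abb, B#)
  read a, top B: go to q_0, push ε → (q_0, bb, #)
  ε-move, top #: go to q_1, push YB# → (q_1, bb, YB#)
  read b, top Y: go to q_0, push ε → (q_0, b, B#)
  read b, top B: go to q_1, push ε → (q_1, ε, #)
  ε-move, top #: go to q_1, push ε → (q_1, ε, ε)
All input consumed and the stack is empty.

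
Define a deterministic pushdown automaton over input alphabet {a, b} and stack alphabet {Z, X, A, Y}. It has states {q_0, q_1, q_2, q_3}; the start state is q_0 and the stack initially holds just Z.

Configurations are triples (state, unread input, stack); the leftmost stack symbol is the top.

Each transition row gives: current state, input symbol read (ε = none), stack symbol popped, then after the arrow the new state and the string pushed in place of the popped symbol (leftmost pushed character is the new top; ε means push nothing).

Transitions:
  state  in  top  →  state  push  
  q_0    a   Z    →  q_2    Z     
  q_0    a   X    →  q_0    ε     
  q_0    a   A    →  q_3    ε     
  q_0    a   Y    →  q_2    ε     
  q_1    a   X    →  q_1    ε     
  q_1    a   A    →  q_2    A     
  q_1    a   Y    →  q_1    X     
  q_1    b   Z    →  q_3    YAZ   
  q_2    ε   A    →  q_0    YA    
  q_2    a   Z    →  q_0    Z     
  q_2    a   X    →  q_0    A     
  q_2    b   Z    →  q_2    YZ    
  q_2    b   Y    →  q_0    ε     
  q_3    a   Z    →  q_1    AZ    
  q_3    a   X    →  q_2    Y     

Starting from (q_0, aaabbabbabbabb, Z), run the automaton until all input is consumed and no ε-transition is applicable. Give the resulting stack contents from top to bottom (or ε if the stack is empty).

(q_0, aaabbabbabbabb, Z)
  read a, top Z: go to q_2, push Z → (q_2, aabbabbabbabb, Z)
  read a, top Z: go to q_0, push Z → (q_0, abbabbabbabb, Z)
  read a, top Z: go to q_2, push Z → (q_2, bbabbabbabb, Z)
  read b, top Z: go to q_2, push YZ → (q_2, babbabbabb, YZ)
  read b, top Y: go to q_0, push ε → (q_0, abbabbabb, Z)
  read a, top Z: go to q_2, push Z → (q_2, bbabbabb, Z)
  read b, top Z: go to q_2, push YZ → (q_2, babbabb, YZ)
  read b, top Y: go to q_0, push ε → (q_0, abbabb, Z)
  read a, top Z: go to q_2, push Z → (q_2, bbabb, Z)
  read b, top Z: go to q_2, push YZ → (q_2, babb, YZ)
  read b, top Y: go to q_0, push ε → (q_0, abb, Z)
  read a, top Z: go to q_2, push Z → (q_2, bb, Z)
  read b, top Z: go to q_2, push YZ → (q_2, b, YZ)
  read b, top Y: go to q_0, push ε → (q_0, ε, Z)
All input consumed in state q_0 with stack Z.

Z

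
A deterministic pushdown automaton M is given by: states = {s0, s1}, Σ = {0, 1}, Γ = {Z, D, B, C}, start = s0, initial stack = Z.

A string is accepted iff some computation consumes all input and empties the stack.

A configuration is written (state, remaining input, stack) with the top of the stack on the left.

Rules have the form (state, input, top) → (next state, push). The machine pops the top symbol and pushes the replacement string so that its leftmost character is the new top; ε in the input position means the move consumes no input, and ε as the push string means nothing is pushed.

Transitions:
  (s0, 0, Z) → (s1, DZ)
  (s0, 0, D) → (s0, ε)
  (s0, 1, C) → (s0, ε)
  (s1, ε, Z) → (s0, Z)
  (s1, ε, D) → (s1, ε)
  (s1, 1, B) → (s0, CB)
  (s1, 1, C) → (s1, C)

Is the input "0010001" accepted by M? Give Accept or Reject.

(s0, 0010001, Z) ⊢ (s1, 010001, DZ) ⊢ (s1, 010001, Z) ⊢ (s0, 010001, Z) ⊢ (s1, 10001, DZ) ⊢ (s1, 10001, Z) ⊢ (s0, 10001, Z)
No transition applies at (s0, 10001, Z); input not fully consumed.

Reject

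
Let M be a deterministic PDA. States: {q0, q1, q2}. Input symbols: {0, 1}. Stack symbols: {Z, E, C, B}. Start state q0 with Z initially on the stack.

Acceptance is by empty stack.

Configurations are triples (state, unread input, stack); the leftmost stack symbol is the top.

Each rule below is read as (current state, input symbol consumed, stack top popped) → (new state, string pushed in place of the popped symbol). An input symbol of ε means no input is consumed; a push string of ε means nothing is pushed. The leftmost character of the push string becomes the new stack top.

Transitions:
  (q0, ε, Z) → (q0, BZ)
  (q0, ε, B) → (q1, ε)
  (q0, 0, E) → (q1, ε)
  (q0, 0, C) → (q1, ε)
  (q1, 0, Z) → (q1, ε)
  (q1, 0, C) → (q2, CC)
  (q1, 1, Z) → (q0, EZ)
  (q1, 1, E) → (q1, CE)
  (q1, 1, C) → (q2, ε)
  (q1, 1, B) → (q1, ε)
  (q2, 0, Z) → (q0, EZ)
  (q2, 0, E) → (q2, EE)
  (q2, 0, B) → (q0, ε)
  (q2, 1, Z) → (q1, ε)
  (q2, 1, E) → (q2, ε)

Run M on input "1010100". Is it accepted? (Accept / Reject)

(q0, 1010100, Z)
  ε-move, top Z: go to q0, push BZ → (q0, 1010100, BZ)
  ε-move, top B: go to q1, push ε → (q1, 1010100, Z)
  read 1, top Z: go to q0, push EZ → (q0, 010100, EZ)
  read 0, top E: go to q1, push ε → (q1, 10100, Z)
  read 1, top Z: go to q0, push EZ → (q0, 0100, EZ)
  read 0, top E: go to q1, push ε → (q1, 100, Z)
  read 1, top Z: go to q0, push EZ → (q0, 00, EZ)
  read 0, top E: go to q1, push ε → (q1, 0, Z)
  read 0, top Z: go to q1, push ε → (q1, ε, ε)
All input consumed and the stack is empty.

Accept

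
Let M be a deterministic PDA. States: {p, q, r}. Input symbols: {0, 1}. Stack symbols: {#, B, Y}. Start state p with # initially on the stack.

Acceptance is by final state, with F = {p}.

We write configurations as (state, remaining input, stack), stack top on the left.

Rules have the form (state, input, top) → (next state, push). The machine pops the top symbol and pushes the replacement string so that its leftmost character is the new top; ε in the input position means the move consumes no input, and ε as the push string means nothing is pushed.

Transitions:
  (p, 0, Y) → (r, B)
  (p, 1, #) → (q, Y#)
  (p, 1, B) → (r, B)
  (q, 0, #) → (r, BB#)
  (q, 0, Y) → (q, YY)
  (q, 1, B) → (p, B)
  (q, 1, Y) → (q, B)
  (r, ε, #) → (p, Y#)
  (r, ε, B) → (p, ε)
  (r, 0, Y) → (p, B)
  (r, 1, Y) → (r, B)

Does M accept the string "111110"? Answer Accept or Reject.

(p, 111110, #)
  read 1, top #: go to q, push Y# → (q, 11110, Y#)
  read 1, top Y: go to q, push B → (q, 1110, B#)
  read 1, top B: go to p, push B → (p, 110, B#)
  read 1, top B: go to r, push B → (r, 10, B#)
  ε-move, top B: go to p, push ε → (p, 10, #)
  read 1, top #: go to q, push Y# → (q, 0, Y#)
  read 0, top Y: go to q, push YY → (q, ε, YY#)
All input consumed; state q ∉ F and no further ε-move applies.

Reject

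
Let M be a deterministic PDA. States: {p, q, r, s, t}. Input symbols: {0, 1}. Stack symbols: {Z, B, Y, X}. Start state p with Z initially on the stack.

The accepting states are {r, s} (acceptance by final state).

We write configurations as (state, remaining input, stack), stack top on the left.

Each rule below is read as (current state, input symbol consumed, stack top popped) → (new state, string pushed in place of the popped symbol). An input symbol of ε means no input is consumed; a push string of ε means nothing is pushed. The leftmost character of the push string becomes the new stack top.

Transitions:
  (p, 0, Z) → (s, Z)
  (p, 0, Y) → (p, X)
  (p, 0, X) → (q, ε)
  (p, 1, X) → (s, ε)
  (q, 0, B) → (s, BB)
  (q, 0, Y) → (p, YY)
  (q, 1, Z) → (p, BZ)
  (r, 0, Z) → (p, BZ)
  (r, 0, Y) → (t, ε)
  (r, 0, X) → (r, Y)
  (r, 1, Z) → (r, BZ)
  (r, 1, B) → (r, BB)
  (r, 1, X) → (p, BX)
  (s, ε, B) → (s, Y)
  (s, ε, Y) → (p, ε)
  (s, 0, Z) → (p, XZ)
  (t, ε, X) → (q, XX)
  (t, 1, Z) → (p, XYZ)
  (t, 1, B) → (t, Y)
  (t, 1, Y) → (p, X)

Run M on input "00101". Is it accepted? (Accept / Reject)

(p, 00101, Z)
  read 0, top Z: go to s, push Z → (s, 0101, Z)
  read 0, top Z: go to p, push XZ → (p, 101, XZ)
  read 1, top X: go to s, push ε → (s, 01, Z)
  read 0, top Z: go to p, push XZ → (p, 1, XZ)
  read 1, top X: go to s, push ε → (s, ε, Z)
All input consumed; state s ∈ F.

Accept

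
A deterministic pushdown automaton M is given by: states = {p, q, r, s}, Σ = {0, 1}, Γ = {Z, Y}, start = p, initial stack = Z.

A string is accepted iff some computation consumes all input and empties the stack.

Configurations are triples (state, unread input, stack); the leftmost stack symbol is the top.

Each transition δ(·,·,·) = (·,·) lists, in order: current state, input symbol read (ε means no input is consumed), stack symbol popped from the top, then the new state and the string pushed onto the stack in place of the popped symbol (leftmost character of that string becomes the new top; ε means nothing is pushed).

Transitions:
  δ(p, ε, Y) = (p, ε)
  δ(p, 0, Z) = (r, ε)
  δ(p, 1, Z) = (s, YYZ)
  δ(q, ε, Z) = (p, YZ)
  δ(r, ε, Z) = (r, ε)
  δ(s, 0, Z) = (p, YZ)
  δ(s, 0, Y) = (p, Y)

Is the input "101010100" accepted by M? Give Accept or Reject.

(p, 101010100, Z)
  read 1, top Z: go to s, push YYZ → (s, 01010100, YYZ)
  read 0, top Y: go to p, push Y → (p, 1010100, YYZ)
  ε-move, top Y: go to p, push ε → (p, 1010100, YZ)
  ε-move, top Y: go to p, push ε → (p, 1010100, Z)
  read 1, top Z: go to s, push YYZ → (s, 010100, YYZ)
  read 0, top Y: go to p, push Y → (p, 10100, YYZ)
  ε-move, top Y: go to p, push ε → (p, 10100, YZ)
  ε-move, top Y: go to p, push ε → (p, 10100, Z)
  read 1, top Z: go to s, push YYZ → (s, 0100, YYZ)
  read 0, top Y: go to p, push Y → (p, 100, YYZ)
  ε-move, top Y: go to p, push ε → (p, 100, YZ)
  ε-move, top Y: go to p, push ε → (p, 100, Z)
  read 1, top Z: go to s, push YYZ → (s, 00, YYZ)
  read 0, top Y: go to p, push Y → (p, 0, YYZ)
  ε-move, top Y: go to p, push ε → (p, 0, YZ)
  ε-move, top Y: go to p, push ε → (p, 0, Z)
  read 0, top Z: go to r, push ε → (r, ε, ε)
All input consumed and the stack is empty.

Accept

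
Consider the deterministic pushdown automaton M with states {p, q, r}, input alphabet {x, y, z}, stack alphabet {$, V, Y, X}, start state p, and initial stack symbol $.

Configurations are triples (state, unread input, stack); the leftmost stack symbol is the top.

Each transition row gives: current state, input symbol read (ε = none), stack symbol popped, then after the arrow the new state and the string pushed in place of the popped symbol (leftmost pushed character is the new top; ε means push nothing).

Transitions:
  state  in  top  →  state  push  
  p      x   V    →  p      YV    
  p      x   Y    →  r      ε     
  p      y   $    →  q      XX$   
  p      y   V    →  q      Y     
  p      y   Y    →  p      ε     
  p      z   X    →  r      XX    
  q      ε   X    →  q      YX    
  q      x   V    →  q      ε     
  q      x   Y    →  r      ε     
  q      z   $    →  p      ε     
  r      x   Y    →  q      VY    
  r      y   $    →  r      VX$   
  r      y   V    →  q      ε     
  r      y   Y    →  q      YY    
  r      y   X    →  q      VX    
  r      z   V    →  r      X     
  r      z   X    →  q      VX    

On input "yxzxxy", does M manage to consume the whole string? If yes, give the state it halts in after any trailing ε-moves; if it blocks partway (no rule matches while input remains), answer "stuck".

(p, yxzxxy, $)
  read y, top $: go to q, push XX$ → (q, xzxxy, XX$)
  ε-move, top X: go to q, push YX → (q, xzxxy, YXX$)
  read x, top Y: go to r, push ε → (r, zxxy, XX$)
  read z, top X: go to q, push VX → (q, xxy, VXX$)
  read x, top V: go to q, push ε → (q, xy, XX$)
  ε-move, top X: go to q, push YX → (q, xy, YXX$)
  read x, top Y: go to r, push ε → (r, y, XX$)
  read y, top X: go to q, push VX → (q, ε, VXX$)
All input consumed; M is in state q.

q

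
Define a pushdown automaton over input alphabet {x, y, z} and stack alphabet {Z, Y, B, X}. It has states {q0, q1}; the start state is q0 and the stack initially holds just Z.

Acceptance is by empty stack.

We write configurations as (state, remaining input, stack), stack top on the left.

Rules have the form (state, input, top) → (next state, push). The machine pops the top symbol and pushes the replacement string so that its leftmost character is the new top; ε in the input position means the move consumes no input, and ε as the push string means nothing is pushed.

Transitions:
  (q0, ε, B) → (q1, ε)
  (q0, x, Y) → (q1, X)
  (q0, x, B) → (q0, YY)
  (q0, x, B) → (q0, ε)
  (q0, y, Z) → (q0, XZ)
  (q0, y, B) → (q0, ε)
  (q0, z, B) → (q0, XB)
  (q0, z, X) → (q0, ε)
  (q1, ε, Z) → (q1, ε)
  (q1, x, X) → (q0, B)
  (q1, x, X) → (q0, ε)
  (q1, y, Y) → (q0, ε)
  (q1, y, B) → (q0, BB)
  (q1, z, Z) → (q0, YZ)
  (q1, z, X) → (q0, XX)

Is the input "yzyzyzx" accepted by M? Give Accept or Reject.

Reject

No computation consumes all input and empties the stack.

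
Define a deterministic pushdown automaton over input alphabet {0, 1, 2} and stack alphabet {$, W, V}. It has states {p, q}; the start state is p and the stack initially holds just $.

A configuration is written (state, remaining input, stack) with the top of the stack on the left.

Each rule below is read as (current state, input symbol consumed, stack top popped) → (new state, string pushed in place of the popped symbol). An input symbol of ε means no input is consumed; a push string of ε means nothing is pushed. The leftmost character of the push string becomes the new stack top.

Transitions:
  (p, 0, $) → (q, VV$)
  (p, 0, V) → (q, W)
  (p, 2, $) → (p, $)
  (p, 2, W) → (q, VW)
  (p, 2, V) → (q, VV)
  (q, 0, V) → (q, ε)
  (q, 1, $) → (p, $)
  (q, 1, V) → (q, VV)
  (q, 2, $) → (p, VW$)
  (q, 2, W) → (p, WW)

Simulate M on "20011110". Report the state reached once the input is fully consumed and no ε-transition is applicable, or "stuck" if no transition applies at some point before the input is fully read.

q

(p, 20011110, $)
  read 2, top $: go to p, push $ → (p, 0011110, $)
  read 0, top $: go to q, push VV$ → (q, 011110, VV$)
  read 0, top V: go to q, push ε → (q, 11110, V$)
  read 1, top V: go to q, push VV → (q, 1110, VV$)
  read 1, top V: go to q, push VV → (q, 110, VVV$)
  read 1, top V: go to q, push VV → (q, 10, VVVV$)
  read 1, top V: go to q, push VV → (q, 0, VVVVV$)
  read 0, top V: go to q, push ε → (q, ε, VVVV$)
All input consumed; M is in state q.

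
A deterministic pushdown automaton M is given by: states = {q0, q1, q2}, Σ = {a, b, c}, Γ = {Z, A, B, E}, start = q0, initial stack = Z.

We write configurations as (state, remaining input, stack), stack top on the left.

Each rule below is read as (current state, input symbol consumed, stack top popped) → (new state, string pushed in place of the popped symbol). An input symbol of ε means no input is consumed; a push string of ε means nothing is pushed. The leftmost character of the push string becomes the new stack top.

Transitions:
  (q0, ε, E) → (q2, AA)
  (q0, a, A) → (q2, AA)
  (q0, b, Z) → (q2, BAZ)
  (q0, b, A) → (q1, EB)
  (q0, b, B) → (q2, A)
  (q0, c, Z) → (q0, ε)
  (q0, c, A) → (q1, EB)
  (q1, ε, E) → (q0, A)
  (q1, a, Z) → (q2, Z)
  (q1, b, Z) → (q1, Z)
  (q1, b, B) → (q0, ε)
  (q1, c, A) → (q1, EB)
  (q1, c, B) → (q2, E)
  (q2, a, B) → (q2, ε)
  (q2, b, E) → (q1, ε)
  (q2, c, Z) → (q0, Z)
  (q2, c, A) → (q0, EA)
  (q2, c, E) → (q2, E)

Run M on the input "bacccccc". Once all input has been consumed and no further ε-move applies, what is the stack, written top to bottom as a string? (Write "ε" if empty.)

(q0, bacccccc, Z)
  read b, top Z: go to q2, push BAZ → (q2, acccccc, BAZ)
  read a, top B: go to q2, push ε → (q2, cccccc, AZ)
  read c, top A: go to q0, push EA → (q0, ccccc, EAZ)
  ε-move, top E: go to q2, push AA → (q2, ccccc, AAAZ)
  read c, top A: go to q0, push EA → (q0, cccc, EAAAZ)
  ε-move, top E: go to q2, push AA → (q2, cccc, AAAAAZ)
  read c, top A: go to q0, push EA → (q0, ccc, EAAAAAZ)
  ε-move, top E: go to q2, push AA → (q2, ccc, AAAAAAAZ)
  read c, top A: go to q0, push EA → (q0, cc, EAAAAAAAZ)
  ε-move, top E: go to q2, push AA → (q2, cc, AAAAAAAAAZ)
  read c, top A: go to q0, push EA → (q0, c, EAAAAAAAAAZ)
  ε-move, top E: go to q2, push AA → (q2, c, AAAAAAAAAAAZ)
  read c, top A: go to q0, push EA → (q0, ε, EAAAAAAAAAAAZ)
  ε-move, top E: go to q2, push AA → (q2, ε, AAAAAAAAAAAAAZ)
All input consumed in state q2 with stack AAAAAAAAAAAAAZ.

AAAAAAAAAAAAAZ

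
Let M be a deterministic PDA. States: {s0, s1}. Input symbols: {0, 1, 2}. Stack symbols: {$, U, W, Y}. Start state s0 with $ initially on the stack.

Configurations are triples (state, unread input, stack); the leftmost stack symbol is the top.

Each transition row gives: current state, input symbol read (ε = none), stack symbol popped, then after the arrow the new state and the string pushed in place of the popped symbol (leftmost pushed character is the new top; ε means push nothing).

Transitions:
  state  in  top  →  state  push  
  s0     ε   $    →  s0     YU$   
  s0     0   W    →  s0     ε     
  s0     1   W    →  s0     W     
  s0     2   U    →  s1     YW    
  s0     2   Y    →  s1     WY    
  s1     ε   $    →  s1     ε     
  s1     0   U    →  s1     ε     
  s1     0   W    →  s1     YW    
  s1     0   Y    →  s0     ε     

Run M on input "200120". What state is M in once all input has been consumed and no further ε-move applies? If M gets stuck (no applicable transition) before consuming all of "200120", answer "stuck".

(s0, 200120, $)
  ε-move, top $: go to s0, push YU$ → (s0, 200120, YU$)
  read 2, top Y: go to s1, push WY → (s1, 00120, WYU$)
  read 0, top W: go to s1, push YW → (s1, 0120, YWYU$)
  read 0, top Y: go to s0, push ε → (s0, 120, WYU$)
  read 1, top W: go to s0, push W → (s0, 20, WYU$)
No transition for (s0, 2, top W); M blocks with input 20 remaining.

stuck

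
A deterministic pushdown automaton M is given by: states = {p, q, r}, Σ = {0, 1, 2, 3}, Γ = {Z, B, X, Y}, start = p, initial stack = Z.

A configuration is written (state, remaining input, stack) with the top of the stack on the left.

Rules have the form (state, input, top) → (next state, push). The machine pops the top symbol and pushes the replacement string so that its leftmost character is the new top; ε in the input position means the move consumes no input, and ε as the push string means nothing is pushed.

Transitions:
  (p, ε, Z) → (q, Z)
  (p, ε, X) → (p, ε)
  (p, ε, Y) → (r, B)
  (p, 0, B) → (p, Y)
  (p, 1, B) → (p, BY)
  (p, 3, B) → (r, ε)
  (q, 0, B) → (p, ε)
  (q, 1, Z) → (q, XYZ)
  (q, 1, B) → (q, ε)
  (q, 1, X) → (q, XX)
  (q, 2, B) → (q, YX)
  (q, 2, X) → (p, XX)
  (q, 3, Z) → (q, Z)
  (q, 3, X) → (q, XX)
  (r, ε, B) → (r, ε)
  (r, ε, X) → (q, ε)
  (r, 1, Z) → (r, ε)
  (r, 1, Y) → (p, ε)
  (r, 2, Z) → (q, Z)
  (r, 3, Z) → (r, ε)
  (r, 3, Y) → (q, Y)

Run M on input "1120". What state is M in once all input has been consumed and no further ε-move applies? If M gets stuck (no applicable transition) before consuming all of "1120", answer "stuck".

(p, 1120, Z)
  ε-move, top Z: go to q, push Z → (q, 1120, Z)
  read 1, top Z: go to q, push XYZ → (q, 120, XYZ)
  read 1, top X: go to q, push XX → (q, 20, XXYZ)
  read 2, top X: go to p, push XX → (p, 0, XXXYZ)
  ε-move, top X: go to p, push ε → (p, 0, XXYZ)
  ε-move, top X: go to p, push ε → (p, 0, XYZ)
  ε-move, top X: go to p, push ε → (p, 0, YZ)
  ε-move, top Y: go to r, push B → (r, 0, BZ)
  ε-move, top B: go to r, push ε → (r, 0, Z)
No transition for (r, 0, top Z); M blocks with input 0 remaining.

stuck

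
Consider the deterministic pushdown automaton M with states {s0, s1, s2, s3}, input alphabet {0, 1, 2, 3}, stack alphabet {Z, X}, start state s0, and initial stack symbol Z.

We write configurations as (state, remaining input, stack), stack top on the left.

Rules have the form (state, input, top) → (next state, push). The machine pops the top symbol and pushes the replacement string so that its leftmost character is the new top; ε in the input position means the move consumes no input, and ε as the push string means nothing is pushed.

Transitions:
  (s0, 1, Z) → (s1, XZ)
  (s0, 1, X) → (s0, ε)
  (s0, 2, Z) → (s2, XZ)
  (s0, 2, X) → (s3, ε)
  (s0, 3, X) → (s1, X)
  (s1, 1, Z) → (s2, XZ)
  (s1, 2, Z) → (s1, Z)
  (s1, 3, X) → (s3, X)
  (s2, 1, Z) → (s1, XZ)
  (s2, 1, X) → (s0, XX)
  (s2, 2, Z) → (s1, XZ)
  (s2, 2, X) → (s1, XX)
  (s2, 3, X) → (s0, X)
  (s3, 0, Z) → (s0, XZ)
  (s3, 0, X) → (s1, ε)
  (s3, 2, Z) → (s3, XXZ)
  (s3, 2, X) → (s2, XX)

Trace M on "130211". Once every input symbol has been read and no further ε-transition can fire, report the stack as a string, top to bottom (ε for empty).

XXZ

(s0, 130211, Z) ⊢ (s1, 30211, XZ) ⊢ (s3, 0211, XZ) ⊢ (s1, 211, Z) ⊢ (s1, 11, Z) ⊢ (s2, 1, XZ) ⊢ (s0, ε, XXZ)
All input consumed in state s0 with stack XXZ.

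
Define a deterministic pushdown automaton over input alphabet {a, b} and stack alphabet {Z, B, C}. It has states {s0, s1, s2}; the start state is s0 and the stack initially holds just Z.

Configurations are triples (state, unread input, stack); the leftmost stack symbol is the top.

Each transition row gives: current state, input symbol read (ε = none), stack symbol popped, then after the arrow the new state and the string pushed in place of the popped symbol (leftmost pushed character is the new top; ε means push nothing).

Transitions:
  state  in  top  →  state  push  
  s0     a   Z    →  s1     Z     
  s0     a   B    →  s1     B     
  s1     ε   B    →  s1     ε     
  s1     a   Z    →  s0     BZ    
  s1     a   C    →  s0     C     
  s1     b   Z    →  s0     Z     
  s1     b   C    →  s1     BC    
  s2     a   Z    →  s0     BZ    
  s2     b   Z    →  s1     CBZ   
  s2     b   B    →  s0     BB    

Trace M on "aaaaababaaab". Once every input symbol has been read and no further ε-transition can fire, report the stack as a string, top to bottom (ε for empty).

Z

(s0, aaaaababaaab, Z)
  read a, top Z: go to s1, push Z → (s1, aaaababaaab, Z)
  read a, top Z: go to s0, push BZ → (s0, aaababaaab, BZ)
  read a, top B: go to s1, push B → (s1, aababaaab, BZ)
  ε-move, top B: go to s1, push ε → (s1, aababaaab, Z)
  read a, top Z: go to s0, push BZ → (s0, ababaaab, BZ)
  read a, top B: go to s1, push B → (s1, babaaab, BZ)
  ε-move, top B: go to s1, push ε → (s1, babaaab, Z)
  read b, top Z: go to s0, push Z → (s0, abaaab, Z)
  read a, top Z: go to s1, push Z → (s1, baaab, Z)
  read b, top Z: go to s0, push Z → (s0, aaab, Z)
  read a, top Z: go to s1, push Z → (s1, aab, Z)
  read a, top Z: go to s0, push BZ → (s0, ab, BZ)
  read a, top B: go to s1, push B → (s1, b, BZ)
  ε-move, top B: go to s1, push ε → (s1, b, Z)
  read b, top Z: go to s0, push Z → (s0, ε, Z)
All input consumed in state s0 with stack Z.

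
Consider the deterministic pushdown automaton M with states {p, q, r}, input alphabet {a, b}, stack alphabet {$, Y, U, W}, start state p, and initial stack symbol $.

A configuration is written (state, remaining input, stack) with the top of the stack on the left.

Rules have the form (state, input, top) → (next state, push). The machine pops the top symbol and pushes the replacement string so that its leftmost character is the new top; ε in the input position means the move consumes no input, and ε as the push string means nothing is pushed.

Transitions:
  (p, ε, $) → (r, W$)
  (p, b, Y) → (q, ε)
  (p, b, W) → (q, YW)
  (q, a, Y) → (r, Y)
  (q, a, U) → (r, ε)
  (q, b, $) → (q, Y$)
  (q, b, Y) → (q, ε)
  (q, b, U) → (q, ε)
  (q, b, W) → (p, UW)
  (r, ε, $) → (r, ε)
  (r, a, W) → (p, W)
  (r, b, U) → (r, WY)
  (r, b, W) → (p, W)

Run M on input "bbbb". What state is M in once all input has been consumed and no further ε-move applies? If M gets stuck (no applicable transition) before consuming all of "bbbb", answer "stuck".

(p, bbbb, $) ⊢ (r, bbbb, W$) ⊢ (p, bbb, W$) ⊢ (q, bb, YW$) ⊢ (q, b, W$) ⊢ (p, ε, UW$)
All input consumed; M is in state p.

p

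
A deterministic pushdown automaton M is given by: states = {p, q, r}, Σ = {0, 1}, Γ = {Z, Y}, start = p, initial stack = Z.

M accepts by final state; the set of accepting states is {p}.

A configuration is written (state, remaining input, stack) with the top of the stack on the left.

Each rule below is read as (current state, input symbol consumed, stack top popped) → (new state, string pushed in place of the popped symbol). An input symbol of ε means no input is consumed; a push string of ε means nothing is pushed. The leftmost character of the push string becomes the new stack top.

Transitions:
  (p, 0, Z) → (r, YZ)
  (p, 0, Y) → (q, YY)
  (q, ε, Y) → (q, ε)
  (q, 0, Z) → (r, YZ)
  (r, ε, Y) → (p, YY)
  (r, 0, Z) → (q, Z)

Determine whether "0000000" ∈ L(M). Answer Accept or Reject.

Accept

(p, 0000000, Z)
  read 0, top Z: go to r, push YZ → (r, 000000, YZ)
  ε-move, top Y: go to p, push YY → (p, 000000, YYZ)
  read 0, top Y: go to q, push YY → (q, 00000, YYYZ)
  ε-move, top Y: go to q, push ε → (q, 00000, YYZ)
  ε-move, top Y: go to q, push ε → (q, 00000, YZ)
  ε-move, top Y: go to q, push ε → (q, 00000, Z)
  read 0, top Z: go to r, push YZ → (r, 0000, YZ)
  ε-move, top Y: go to p, push YY → (p, 0000, YYZ)
  read 0, top Y: go to q, push YY → (q, 000, YYYZ)
  ε-move, top Y: go to q, push ε → (q, 000, YYZ)
  ε-move, top Y: go to q, push ε → (q, 000, YZ)
  ε-move, top Y: go to q, push ε → (q, 000, Z)
  read 0, top Z: go to r, push YZ → (r, 00, YZ)
  ε-move, top Y: go to p, push YY → (p, 00, YYZ)
  read 0, top Y: go to q, push YY → (q, 0, YYYZ)
  ε-move, top Y: go to q, push ε → (q, 0, YYZ)
  ε-move, top Y: go to q, push ε → (q, 0, YZ)
  ε-move, top Y: go to q, push ε → (q, 0, Z)
  read 0, top Z: go to r, push YZ → (r, ε, YZ)
  ε-move, top Y: go to p, push YY → (p, ε, YYZ)
All input consumed; state p ∈ F.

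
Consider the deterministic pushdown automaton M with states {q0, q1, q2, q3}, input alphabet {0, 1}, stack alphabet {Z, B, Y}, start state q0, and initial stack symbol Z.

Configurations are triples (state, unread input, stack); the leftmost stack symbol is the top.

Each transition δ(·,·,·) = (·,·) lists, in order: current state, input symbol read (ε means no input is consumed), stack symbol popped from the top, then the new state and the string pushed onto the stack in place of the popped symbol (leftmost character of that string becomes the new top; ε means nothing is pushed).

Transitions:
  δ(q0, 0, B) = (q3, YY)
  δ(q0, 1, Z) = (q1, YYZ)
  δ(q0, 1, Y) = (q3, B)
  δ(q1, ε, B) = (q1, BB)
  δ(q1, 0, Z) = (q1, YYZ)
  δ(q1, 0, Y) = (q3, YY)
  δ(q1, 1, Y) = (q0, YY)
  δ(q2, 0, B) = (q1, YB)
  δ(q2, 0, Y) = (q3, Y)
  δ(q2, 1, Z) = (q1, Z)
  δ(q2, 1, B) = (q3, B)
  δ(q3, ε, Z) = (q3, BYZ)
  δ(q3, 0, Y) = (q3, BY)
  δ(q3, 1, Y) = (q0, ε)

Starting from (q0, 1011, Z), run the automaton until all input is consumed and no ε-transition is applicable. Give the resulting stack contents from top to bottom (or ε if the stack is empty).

BYZ

(q0, 1011, Z)
  read 1, top Z: go to q1, push YYZ → (q1, 011, YYZ)
  read 0, top Y: go to q3, push YY → (q3, 11, YYYZ)
  read 1, top Y: go to q0, push ε → (q0, 1, YYZ)
  read 1, top Y: go to q3, push B → (q3, ε, BYZ)
All input consumed in state q3 with stack BYZ.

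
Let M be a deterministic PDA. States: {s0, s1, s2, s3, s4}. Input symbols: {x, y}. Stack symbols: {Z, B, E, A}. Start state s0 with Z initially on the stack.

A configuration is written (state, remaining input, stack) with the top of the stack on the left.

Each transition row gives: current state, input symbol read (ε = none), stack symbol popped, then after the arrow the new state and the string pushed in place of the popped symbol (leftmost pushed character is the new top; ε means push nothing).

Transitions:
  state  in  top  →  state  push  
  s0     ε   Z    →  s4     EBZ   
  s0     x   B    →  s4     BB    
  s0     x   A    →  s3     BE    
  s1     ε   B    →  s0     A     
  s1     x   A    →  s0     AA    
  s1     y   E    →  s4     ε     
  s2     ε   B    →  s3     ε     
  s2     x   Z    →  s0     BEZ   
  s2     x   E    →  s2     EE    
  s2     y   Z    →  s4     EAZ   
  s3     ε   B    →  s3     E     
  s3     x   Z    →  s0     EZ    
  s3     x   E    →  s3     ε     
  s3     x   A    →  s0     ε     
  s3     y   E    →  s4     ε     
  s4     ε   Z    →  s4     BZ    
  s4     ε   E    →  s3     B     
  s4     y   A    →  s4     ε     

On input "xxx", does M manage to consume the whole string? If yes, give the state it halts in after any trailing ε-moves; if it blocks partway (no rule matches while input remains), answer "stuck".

(s0, xxx, Z) ⊢ (s4, xxx, EBZ) ⊢ (s3, xxx, BBZ) ⊢ (s3, xxx, EBZ) ⊢ (s3, xx, BZ) ⊢ (s3, xx, EZ) ⊢ (s3, x, Z) ⊢ (s0, ε, EZ)
All input consumed; M is in state s0.

s0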